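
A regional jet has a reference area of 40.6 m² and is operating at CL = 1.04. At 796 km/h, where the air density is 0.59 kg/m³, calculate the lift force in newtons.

L = 6.09×10^5 N

Convert speed: v = 796 km/h ÷ 3.6 = 221.1 m/s.
L = ½ρv²S·CL = ½ × 0.59 × 221.1² × 40.6 × 1.04 = 6.09×10^5 N ≈ 609 kN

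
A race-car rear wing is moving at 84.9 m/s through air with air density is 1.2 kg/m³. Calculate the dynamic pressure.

q = 4320 Pa

q = ½ρv² = ½ × 1.2 × 84.9² = 4320 Pa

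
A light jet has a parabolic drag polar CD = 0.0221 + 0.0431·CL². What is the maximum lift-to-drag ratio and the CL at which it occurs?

(L/D)max = 16.2, at CL = 0.716

For CD = CD0 + K·CL², (L/D)max occurs at CL* = √(CD0/K) and equals 1/(2√(K·CD0)).
(L/D)max = 1/(2√(0.0431 × 0.0221)) = 1/(2 × 0.03086) = 16.2
CL* = √(0.0221/0.0431) = 0.716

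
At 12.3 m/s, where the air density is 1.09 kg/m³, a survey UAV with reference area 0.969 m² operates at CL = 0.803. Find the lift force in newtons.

L = 64.2 N

Dynamic pressure q = ½ρv² = ½ × 1.09 × 12.3² = 82.45 Pa.
L = q·S·CL = 82.45 × 0.969 × 0.803 = 64.2 N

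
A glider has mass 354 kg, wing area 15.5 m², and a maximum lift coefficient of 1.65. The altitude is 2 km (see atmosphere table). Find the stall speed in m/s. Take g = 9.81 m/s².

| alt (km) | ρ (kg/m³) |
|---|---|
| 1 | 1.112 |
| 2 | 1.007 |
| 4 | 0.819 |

At 2 km, from the table: ρ = 1.007 kg/m³.
Stall occurs when L = W at CL,max. W = mg = 354 × 9.81 = 3473 N.
V_stall = √(2W/(ρ·S·CL,max)) = √(2 × 3473 / (1.007 × 15.5 × 1.65))
V_stall = √269.7 = 16.4 m/s

V_stall = 16.4 m/s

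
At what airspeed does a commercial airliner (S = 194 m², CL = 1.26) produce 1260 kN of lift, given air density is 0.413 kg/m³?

L = ½ρv²S·CL ⇒ v = √(2L/(ρ·S·CL))
v = √(2 × 1.26×10^6 / (0.413 × 194 × 1.26)) = √24960 = 158 m/s

v = 158 m/s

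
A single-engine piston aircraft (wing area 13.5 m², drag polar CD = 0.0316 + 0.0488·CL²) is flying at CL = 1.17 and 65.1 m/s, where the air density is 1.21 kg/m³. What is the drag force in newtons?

CD = 0.0316 + 0.0488 × 1.17² = 0.0984
D = ½ρv²S·CD = ½ × 1.21 × 65.1² × 13.5 × 0.0984 = 3410 N

D = 3410 N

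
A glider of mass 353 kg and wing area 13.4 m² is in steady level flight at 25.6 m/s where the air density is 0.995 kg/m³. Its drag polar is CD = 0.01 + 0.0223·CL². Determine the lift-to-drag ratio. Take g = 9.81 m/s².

In steady level flight, lift balances weight: W = mg = 353 × 9.81 = 3462.9 N.
q = ½ρv² = ½ × 0.995 × 25.6² = 326 Pa.
CL = 2W/(ρv²S) = 2×3462.9/(0.995×25.6²×13.4) = 0.7926.
CD = 0.01 + 0.0223 × 0.7926² = 0.02401.
L/D = CL/CD = 0.7926 / 0.02401 = 33

L/D = 33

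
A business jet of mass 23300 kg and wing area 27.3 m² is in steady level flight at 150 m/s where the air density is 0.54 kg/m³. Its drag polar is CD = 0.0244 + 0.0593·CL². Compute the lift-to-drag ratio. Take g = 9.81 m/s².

L/D = 10.1

In steady level flight, lift balances weight: W = mg = 23300 × 9.81 = 2.2857×10^5 N.
Dynamic pressure q = 0.5 × 0.54 × 150² = 6075 Pa.
CL = 2W/(ρv²S) = 2×2.2857×10^5/(0.54×150²×27.3) = 1.378.
CD = 0.0244 + 0.0593 × 1.378² = 0.137.
L/D = CL/CD = 1.378 / 0.137 = 10.1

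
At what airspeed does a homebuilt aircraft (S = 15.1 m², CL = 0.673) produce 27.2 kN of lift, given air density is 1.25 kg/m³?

v = 65.4 m/s

L = ½ρv²S·CL ⇒ v = √(2L/(ρ·S·CL))
v = √(2 × 27200 / (1.25 × 15.1 × 0.673)) = √4282 = 65.4 m/s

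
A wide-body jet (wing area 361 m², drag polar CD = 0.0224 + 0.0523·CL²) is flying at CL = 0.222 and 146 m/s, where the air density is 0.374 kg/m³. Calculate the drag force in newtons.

CD = 0.0224 + 0.0523 × 0.222² = 0.02498
D = ½ρv²S·CD = ½ × 0.374 × 146² × 361 × 0.02498 = 35900 N

D = 35900 N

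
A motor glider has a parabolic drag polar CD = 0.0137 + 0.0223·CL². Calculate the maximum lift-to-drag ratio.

For CD = CD0 + K·CL², (L/D)max occurs at CL* = √(CD0/K) and equals 1/(2√(K·CD0)).
(L/D)max = 1/(2√(0.0223 × 0.0137)) = 1/(2 × 0.01748) = 28.6

(L/D)max = 28.6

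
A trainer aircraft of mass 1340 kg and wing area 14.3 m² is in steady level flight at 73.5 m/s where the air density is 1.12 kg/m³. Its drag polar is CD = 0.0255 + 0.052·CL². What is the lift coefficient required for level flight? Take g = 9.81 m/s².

CL = 0.304

Weight W = mg = 1340 × 9.81 = 13145 N; in level flight L = W.
Dynamic pressure q = 0.5 × 1.12 × 73.5² = 3025 Pa.
CL = W/(q·S) = 13145 / (3025 × 14.3) = 0.3039.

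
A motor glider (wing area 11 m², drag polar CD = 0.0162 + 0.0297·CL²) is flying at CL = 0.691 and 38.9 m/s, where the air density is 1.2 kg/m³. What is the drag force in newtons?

D = 303 N

CD = 0.0162 + 0.0297 × 0.691² = 0.03038
D = ½ρv²S·CD = ½ × 1.2 × 38.9² × 11 × 0.03038 = 303 N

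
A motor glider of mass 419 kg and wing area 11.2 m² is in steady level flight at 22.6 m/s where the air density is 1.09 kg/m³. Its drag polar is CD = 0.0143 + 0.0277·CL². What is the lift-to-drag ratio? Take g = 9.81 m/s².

L/D = 21.1

Level flight ⇒ L = W = m·g = 419 × 9.81 = 4110.4 N.
q = ½ρv² = ½ × 1.09 × 22.6² = 278.4 Pa.
CL = W/(q·S) = 4110.4 / (278.4 × 11.2) = 1.318.
CD = 0.0143 + 0.0277 × 1.318² = 0.06245.
L/D = CL/CD = 1.318 / 0.06245 = 21.1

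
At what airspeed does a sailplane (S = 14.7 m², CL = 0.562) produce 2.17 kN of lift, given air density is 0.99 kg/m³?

v = 23 m/s

L = ½ρv²S·CL ⇒ v = √(2L/(ρ·S·CL))
v = √(2 × 2170 / (0.99 × 14.7 × 0.562)) = √530.6 = 23 m/s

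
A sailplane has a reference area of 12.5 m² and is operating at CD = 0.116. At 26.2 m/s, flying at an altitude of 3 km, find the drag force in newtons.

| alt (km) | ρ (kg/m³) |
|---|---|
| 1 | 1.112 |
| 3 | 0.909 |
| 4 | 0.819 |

At 3 km, from the table: ρ = 0.909 kg/m³.
Dynamic pressure q = ½ρv² = ½ × 0.909 × 26.2² = 312 Pa.
D = q·S·CD = 312 × 12.5 × 0.116 = 452 N

D = 452 N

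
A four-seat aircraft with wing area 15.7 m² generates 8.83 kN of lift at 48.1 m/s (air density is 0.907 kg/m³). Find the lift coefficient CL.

CL = 0.536

From L = ½ρv²S·CL, rearranging gives CL = 2L/(ρv²S).
CL = 2 × 8830 / (0.907 × 48.1² × 15.7) = 0.536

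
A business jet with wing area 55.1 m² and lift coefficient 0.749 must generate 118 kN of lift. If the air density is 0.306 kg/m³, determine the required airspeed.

L = ½ρv²S·CL ⇒ v = √(2L/(ρ·S·CL))
v = √(2 × 1.18×10^5 / (0.306 × 55.1 × 0.749)) = √18690 = 137 m/s

v = 137 m/s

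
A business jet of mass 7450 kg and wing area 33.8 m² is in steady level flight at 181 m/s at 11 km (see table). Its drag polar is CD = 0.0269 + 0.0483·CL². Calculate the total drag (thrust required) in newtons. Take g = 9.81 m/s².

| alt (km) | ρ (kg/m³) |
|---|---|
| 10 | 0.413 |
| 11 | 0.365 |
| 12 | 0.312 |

D = 6710 N

At 11 km, from the table: ρ = 0.365 kg/m³.
In steady level flight, lift balances weight: W = mg = 7450 × 9.81 = 73084 N.
Dynamic pressure q = 0.5 × 0.365 × 181² = 5979 Pa.
CL = 2W/(ρv²S) = 2×73084/(0.365×181²×33.8) = 0.3617.
CD = 0.0269 + 0.0483 × 0.3617² = 0.03322.
D = q·S·CD = 5979 × 33.8 × 0.03322 = 6713 N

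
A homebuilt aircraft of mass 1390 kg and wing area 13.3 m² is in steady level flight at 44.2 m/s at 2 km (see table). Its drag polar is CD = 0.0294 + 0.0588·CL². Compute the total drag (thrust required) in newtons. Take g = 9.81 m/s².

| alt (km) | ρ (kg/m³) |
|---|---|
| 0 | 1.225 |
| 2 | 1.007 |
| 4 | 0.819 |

D = 1220 N

At 2 km, from the table: ρ = 1.007 kg/m³.
In steady level flight, lift balances weight: W = mg = 1390 × 9.81 = 13636 N.
Dynamic pressure q = 0.5 × 1.007 × 44.2² = 983.7 Pa.
CL = W/(q·S) = 13636 / (983.7 × 13.3) = 1.042.
CD = 0.0294 + 0.0588 × 1.042² = 0.09328.
D = q·S·CD = 983.7 × 13.3 × 0.09328 = 1220 N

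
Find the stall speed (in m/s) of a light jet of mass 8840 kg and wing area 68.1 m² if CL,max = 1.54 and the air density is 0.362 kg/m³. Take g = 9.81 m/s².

V_stall = 67.6 m/s

Weight W = mg = 8840 × 9.81 = 86720 N.
V_stall = √(2W/(ρ·S·CL,max)) = √(2 × 86720 / (0.362 × 68.1 × 1.54))
V_stall = √4569 = 67.6 m/s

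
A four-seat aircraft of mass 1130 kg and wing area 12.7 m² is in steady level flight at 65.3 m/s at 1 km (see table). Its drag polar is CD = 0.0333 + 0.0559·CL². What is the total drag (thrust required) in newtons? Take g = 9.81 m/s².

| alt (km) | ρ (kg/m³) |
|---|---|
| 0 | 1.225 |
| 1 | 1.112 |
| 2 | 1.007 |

At 1 km, from the table: ρ = 1.112 kg/m³.
Level flight ⇒ L = W = m·g = 1130 × 9.81 = 11085 N.
Dynamic pressure q = 0.5 × 1.112 × 65.3² = 2371 Pa.
CL = 2W/(ρv²S) = 2×11085/(1.112×65.3²×12.7) = 0.3682.
CD = 0.0333 + 0.0559 × 0.3682² = 0.04088.
D = q·S·CD = 2371 × 12.7 × 0.04088 = 1231 N

D = 1230 N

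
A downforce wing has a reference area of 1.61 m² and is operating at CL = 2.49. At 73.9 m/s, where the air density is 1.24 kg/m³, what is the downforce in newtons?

L = 13600 N

Dynamic pressure q = ½ρv² = ½ × 1.24 × 73.9² = 3386 Pa.
L = q·S·CL = 3386 × 1.61 × 2.49 = 13600 N ≈ 13.6 kN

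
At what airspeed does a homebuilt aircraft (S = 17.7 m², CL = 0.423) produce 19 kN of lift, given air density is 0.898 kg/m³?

L = ½ρv²S·CL ⇒ v = √(2L/(ρ·S·CL))
v = √(2 × 19000 / (0.898 × 17.7 × 0.423)) = √5652 = 75.2 m/s

v = 75.2 m/s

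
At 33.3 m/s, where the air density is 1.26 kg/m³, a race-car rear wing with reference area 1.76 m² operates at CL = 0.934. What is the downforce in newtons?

L = ½ρv²S·CL = ½ × 1.26 × 33.3² × 1.76 × 0.934 = 1150 N

L = 1150 N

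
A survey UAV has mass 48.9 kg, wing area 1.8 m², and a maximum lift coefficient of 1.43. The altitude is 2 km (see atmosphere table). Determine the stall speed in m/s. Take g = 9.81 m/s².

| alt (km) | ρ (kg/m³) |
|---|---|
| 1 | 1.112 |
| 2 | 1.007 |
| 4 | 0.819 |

At 2 km, from the table: ρ = 1.007 kg/m³.
Stall occurs when L = W at CL,max. W = mg = 48.9 × 9.81 = 479.7 N.
From L = ½ρV²S·CL,max = W: V_stall = √(2W/(ρSCL,max)) = √(2·479.7/(1.007·1.8·1.43))
V_stall = √370.1 = 19.2 m/s

V_stall = 19.2 m/s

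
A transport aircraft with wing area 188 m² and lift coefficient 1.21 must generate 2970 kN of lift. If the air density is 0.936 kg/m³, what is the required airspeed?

v = 167 m/s

L = ½ρv²S·CL ⇒ v = √(2L/(ρ·S·CL))
v = √(2 × 2.97×10^6 / (0.936 × 188 × 1.21)) = √27900 = 167 m/s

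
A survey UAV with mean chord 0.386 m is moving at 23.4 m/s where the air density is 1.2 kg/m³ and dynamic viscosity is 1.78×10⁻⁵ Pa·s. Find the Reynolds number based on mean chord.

Re = ρ·v·c/μ = 1.2 × 23.4 × 0.386 / (1.78×10⁻⁵) = 6.09×10^5

Re = 6.09×10^5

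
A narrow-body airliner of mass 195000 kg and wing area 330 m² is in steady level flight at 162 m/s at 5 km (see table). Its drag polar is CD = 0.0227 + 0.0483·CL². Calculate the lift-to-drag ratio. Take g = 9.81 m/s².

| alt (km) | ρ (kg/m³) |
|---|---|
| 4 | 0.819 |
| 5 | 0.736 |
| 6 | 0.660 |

At 5 km, from the table: ρ = 0.736 kg/m³.
Level flight ⇒ L = W = m·g = 195000 × 9.81 = 1.913×10^6 N.
Dynamic pressure q = 0.5 × 0.736 × 162² = 9658 Pa.
Required CL = L/(qS) = 1.913×10^6/(9658·330) = 0.6002.
CD = 0.0227 + 0.0483 × 0.6002² = 0.0401.
L/D = CL/CD = 0.6002 / 0.0401 = 15

L/D = 15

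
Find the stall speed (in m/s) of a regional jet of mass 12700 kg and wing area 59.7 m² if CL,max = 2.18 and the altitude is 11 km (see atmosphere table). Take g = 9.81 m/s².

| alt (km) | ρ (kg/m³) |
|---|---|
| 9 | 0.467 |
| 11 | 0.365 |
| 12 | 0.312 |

V_stall = 72.4 m/s

At 11 km, from the table: ρ = 0.365 kg/m³.
At stall, lift equals weight: L = W = m·g = 12700 × 9.81 = 1.246×10^5 N.
From L = ½ρV²S·CL,max = W: V_stall = √(2W/(ρSCL,max)) = √(2·1.246×10^5/(0.365·59.7·2.18))
V_stall = √5245 = 72.4 m/s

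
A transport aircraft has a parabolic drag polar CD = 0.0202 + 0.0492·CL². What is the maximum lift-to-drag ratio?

(L/D)max = 15.9

For CD = CD0 + K·CL², (L/D)max occurs at CL* = √(CD0/K) and equals 1/(2√(K·CD0)).
(L/D)max = 1/(2√(0.0492 × 0.0202)) = 1/(2 × 0.03153) = 15.9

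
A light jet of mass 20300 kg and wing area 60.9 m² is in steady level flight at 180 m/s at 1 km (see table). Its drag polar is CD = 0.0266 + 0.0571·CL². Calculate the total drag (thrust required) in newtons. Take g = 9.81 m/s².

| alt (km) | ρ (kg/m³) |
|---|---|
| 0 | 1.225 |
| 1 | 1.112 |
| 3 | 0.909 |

D = 31200 N

At 1 km, from the table: ρ = 1.112 kg/m³.
In steady level flight, lift balances weight: W = mg = 20300 × 9.81 = 1.9914×10^5 N.
Dynamic pressure q = 0.5 × 1.112 × 180² = 18010 Pa.
CL = W/(q·S) = 1.9914×10^5 / (18010 × 60.9) = 0.1815.
CD = 0.0266 + 0.0571 × 0.1815² = 0.02848.
D = q·S·CD = 18010 × 60.9 × 0.02848 = 31250 N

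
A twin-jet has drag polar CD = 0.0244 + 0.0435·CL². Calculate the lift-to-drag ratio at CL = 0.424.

CD = 0.0244 + 0.0435 × 0.424² = 0.03222
L/D = CL/CD = 0.424 / 0.03222 = 13.2

L/D = 13.2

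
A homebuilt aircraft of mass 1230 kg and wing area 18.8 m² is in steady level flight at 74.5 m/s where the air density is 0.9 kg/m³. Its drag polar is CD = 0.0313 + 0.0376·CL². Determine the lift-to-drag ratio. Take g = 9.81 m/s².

Level flight ⇒ L = W = m·g = 1230 × 9.81 = 12066 N.
Dynamic pressure q = 0.5 × 0.9 × 74.5² = 2498 Pa.
Required CL = L/(qS) = 12066/(2498·18.8) = 0.257.
CD = 0.0313 + 0.0376 × 0.257² = 0.03378.
L/D = CL/CD = 0.257 / 0.03378 = 7.61

L/D = 7.61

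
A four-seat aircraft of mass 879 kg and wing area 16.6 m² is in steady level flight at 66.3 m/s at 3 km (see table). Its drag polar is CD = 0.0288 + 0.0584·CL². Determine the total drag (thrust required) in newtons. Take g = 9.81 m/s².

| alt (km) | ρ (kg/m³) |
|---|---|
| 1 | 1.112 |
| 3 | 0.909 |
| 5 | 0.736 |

D = 1090 N

At 3 km, from the table: ρ = 0.909 kg/m³.
In steady level flight, lift balances weight: W = mg = 879 × 9.81 = 8623 N.
q = ½ρv² = ½ × 0.909 × 66.3² = 1998 Pa.
CL = W/(q·S) = 8623 / (1998 × 16.6) = 0.26.
CD = 0.0288 + 0.0584 × 0.26² = 0.03275.
D = q·S·CD = 1998 × 16.6 × 0.03275 = 1086 N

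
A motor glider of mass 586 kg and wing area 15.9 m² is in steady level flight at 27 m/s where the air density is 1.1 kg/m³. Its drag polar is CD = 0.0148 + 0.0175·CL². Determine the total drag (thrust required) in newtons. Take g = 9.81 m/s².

D = 185 N

In steady level flight, lift balances weight: W = mg = 586 × 9.81 = 5748.7 N.
Dynamic pressure q = 0.5 × 1.1 × 27² = 401 Pa.
CL = W/(q·S) = 5748.7 / (401 × 15.9) = 0.9017.
CD = 0.0148 + 0.0175 × 0.9017² = 0.02903.
D = q·S·CD = 401 × 15.9 × 0.02903 = 185.1 N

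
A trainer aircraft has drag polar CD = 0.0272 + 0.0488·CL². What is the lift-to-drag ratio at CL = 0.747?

L/D = 13.7

CD = 0.0272 + 0.0488 × 0.747² = 0.05443
L/D = CL/CD = 0.747 / 0.05443 = 13.7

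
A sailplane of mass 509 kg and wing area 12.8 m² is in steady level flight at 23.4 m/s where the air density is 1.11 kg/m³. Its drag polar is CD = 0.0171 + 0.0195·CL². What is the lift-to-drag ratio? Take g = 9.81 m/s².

L/D = 26.1

Weight W = mg = 509 × 9.81 = 4993.3 N; in level flight L = W.
q = ½ρv² = ½ × 1.11 × 23.4² = 303.9 Pa.
CL = 2W/(ρv²S) = 2×4993.3/(1.11×23.4²×12.8) = 1.284.
CD = 0.0171 + 0.0195 × 1.284² = 0.04923.
L/D = CL/CD = 1.284 / 0.04923 = 26.1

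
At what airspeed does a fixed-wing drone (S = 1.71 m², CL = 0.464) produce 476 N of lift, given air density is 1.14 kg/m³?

v = 32.4 m/s

L = ½ρv²S·CL ⇒ v = √(2L/(ρ·S·CL))
v = √(2 × 476 / (1.14 × 1.71 × 0.464)) = √1052 = 32.4 m/s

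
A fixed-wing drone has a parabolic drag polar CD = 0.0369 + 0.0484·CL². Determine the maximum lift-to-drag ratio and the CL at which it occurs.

For CD = CD0 + K·CL², (L/D)max occurs at CL* = √(CD0/K) and equals 1/(2√(K·CD0)).
(L/D)max = 1/(2√(0.0484 × 0.0369)) = 1/(2 × 0.04226) = 11.8
CL* = √(0.0369/0.0484) = 0.873

(L/D)max = 11.8, at CL = 0.873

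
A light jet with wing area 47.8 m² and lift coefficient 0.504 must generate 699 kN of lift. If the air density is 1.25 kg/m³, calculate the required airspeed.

L = ½ρv²S·CL ⇒ v = √(2L/(ρ·S·CL))
v = √(2 × 6.99×10^5 / (1.25 × 47.8 × 0.504)) = √46420 = 215 m/s

v = 215 m/s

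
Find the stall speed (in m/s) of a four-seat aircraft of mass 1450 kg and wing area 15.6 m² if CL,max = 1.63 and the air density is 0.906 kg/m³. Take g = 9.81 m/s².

V_stall = 35.1 m/s

At stall, lift equals weight: L = W = m·g = 1450 × 9.81 = 14220 N.
From L = ½ρV²S·CL,max = W: V_stall = √(2W/(ρSCL,max)) = √(2·14220/(0.906·15.6·1.63))
V_stall = √1235 = 35.1 m/s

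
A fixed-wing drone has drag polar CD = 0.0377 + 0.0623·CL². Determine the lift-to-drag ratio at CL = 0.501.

L/D = 9.39

CD = 0.0377 + 0.0623 × 0.501² = 0.05334
L/D = CL/CD = 0.501 / 0.05334 = 9.39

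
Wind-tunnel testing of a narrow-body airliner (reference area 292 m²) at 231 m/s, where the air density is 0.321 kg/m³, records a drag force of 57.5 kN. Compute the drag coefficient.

CD = 0.023

From D = ½ρv²S·CD, rearranging gives CD = 2D/(ρv²S).
CD = 2 × 57500 / (0.321 × 231² × 292) = 0.023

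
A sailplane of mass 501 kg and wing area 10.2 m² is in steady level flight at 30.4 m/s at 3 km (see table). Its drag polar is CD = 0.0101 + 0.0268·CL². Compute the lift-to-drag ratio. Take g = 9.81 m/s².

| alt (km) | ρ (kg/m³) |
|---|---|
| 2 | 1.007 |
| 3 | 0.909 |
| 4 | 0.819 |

At 3 km, from the table: ρ = 0.909 kg/m³.
In steady level flight, lift balances weight: W = mg = 501 × 9.81 = 4914.8 N.
q = ½ρv² = ½ × 0.909 × 30.4² = 420 Pa.
CL = W/(q·S) = 4914.8 / (420 × 10.2) = 1.147.
CD = 0.0101 + 0.0268 × 1.147² = 0.04537.
L/D = CL/CD = 1.147 / 0.04537 = 25.3

L/D = 25.3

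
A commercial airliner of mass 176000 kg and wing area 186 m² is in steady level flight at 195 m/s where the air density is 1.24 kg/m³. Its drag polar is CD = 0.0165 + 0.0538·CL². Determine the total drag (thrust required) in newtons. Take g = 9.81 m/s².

D = 1.09×10^5 N

Level flight ⇒ L = W = m·g = 176000 × 9.81 = 1.7266×10^6 N.
q = ½ρv² = ½ × 1.24 × 195² = 23580 Pa.
CL = W/(q·S) = 1.7266×10^6 / (23580 × 186) = 0.3937.
CD = 0.0165 + 0.0538 × 0.3937² = 0.02484.
D = q·S·CD = 23580 × 186 × 0.02484 = 1.089×10^5 N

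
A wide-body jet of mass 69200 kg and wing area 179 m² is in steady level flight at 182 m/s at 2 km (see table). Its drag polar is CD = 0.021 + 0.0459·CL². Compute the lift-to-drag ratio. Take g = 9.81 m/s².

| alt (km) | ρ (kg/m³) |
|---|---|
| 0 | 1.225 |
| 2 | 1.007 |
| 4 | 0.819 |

L/D = 9.73

At 2 km, from the table: ρ = 1.007 kg/m³.
Weight W = mg = 69200 × 9.81 = 6.7885×10^5 N; in level flight L = W.
q = ½ρv² = ½ × 1.007 × 182² = 16680 Pa.
Required CL = L/(qS) = 6.7885×10^5/(16680·179) = 0.2274.
CD = 0.021 + 0.0459 × 0.2274² = 0.02337.
L/D = CL/CD = 0.2274 / 0.02337 = 9.73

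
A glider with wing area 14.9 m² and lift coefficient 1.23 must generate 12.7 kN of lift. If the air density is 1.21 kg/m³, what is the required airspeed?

v = 33.8 m/s

L = ½ρv²S·CL ⇒ v = √(2L/(ρ·S·CL))
v = √(2 × 12700 / (1.21 × 14.9 × 1.23)) = √1145 = 33.8 m/s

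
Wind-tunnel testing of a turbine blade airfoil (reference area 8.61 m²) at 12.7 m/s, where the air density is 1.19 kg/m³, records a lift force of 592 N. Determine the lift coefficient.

From L = ½ρv²S·CL, rearranging gives CL = 2L/(ρv²S).
CL = 2 × 592 / (1.19 × 12.7² × 8.61) = 0.716

CL = 0.716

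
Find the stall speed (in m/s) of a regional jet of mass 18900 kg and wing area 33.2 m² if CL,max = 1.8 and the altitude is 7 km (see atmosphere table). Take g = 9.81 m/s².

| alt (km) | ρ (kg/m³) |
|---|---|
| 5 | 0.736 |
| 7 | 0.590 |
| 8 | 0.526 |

At 7 km, from the table: ρ = 0.590 kg/m³.
Stall occurs when L = W at CL,max. W = mg = 18900 × 9.81 = 1.854×10^5 N.
From L = ½ρV²S·CL,max = W: V_stall = √(2W/(ρSCL,max)) = √(2·1.854×10^5/(0.59·33.2·1.8))
V_stall = √10520 = 103 m/s

V_stall = 103 m/s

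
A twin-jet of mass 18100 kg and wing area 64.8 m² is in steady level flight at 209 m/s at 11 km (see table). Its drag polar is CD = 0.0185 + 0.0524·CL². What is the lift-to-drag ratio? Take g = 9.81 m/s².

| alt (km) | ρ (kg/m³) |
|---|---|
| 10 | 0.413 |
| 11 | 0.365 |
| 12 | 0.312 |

At 11 km, from the table: ρ = 0.365 kg/m³.
Level flight ⇒ L = W = m·g = 18100 × 9.81 = 1.7756×10^5 N.
q = ½ρv² = ½ × 0.365 × 209² = 7972 Pa.
CL = W/(q·S) = 1.7756×10^5 / (7972 × 64.8) = 0.3437.
CD = 0.0185 + 0.0524 × 0.3437² = 0.02469.
L/D = CL/CD = 0.3437 / 0.02469 = 13.9

L/D = 13.9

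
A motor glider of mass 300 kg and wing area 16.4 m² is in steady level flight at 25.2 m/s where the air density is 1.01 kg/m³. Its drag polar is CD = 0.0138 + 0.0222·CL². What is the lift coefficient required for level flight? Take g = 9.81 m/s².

CL = 0.56

Level flight ⇒ L = W = m·g = 300 × 9.81 = 2943 N.
Dynamic pressure q = 0.5 × 1.01 × 25.2² = 320.7 Pa.
Required CL = L/(qS) = 2943/(320.7·16.4) = 0.5596.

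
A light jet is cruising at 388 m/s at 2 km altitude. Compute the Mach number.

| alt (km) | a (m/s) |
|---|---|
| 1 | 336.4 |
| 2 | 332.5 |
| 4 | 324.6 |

M = 1.17

At 2 km, from the table: a = 332.5 m/s.
M = v/a = 388 / 332.5 = 1.17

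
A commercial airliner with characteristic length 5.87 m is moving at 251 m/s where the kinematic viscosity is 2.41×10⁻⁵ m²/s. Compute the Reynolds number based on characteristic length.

Re = 6.11×10^7

Re = v·c/ν = 251 × 5.87 / (2.41×10⁻⁵) = 6.11×10^7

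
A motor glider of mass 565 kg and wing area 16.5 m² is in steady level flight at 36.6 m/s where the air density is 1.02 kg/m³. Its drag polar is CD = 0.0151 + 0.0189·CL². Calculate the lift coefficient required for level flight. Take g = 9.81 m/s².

CL = 0.492

Level flight ⇒ L = W = m·g = 565 × 9.81 = 5542.7 N.
Dynamic pressure q = 0.5 × 1.02 × 36.6² = 683.2 Pa.
Required CL = L/(qS) = 5542.7/(683.2·16.5) = 0.4917.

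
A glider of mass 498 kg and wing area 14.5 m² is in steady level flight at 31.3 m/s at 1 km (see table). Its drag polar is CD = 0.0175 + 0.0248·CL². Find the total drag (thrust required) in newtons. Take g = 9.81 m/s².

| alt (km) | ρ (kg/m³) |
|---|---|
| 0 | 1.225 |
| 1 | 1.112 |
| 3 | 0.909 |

D = 213 N

At 1 km, from the table: ρ = 1.112 kg/m³.
Level flight ⇒ L = W = m·g = 498 × 9.81 = 4885.4 N.
Dynamic pressure q = 0.5 × 1.112 × 31.3² = 544.7 Pa.
CL = W/(q·S) = 4885.4 / (544.7 × 14.5) = 0.6185.
CD = 0.0175 + 0.0248 × 0.6185² = 0.02699.
D = q·S·CD = 544.7 × 14.5 × 0.02699 = 213.2 N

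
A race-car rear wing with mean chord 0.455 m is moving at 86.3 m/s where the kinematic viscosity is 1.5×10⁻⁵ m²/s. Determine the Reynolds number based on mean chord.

Re = 2.62×10^6

Re = v·c/ν = 86.3 × 0.455 / (1.5×10⁻⁵) = 2.62×10^6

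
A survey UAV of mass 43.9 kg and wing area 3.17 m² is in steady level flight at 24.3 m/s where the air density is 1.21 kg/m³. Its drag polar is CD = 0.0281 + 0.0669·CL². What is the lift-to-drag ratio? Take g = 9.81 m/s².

In steady level flight, lift balances weight: W = mg = 43.9 × 9.81 = 430.66 N.
q = ½ρv² = ½ × 1.21 × 24.3² = 357.2 Pa.
Required CL = L/(qS) = 430.66/(357.2·3.17) = 0.3803.
CD = 0.0281 + 0.0669 × 0.3803² = 0.03777.
L/D = CL/CD = 0.3803 / 0.03777 = 10.1

L/D = 10.1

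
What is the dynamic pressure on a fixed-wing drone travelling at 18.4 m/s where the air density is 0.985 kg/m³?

q = ½ρv² = ½ × 0.985 × 18.4² = 167 Pa

q = 167 Pa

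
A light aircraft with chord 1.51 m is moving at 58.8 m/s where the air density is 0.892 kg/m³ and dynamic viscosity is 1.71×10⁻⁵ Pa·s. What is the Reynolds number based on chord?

Re = 4.63×10^6

Re = ρ·v·c/μ = 0.892 × 58.8 × 1.51 / (1.71×10⁻⁵) = 4.63×10^6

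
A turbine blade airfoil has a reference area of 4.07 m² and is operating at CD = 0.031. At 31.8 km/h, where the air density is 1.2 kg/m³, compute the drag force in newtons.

Convert speed: v = 31.8 km/h ÷ 3.6 = 8.833 m/s.
D = ½ρv²S·CD = ½ × 1.2 × 8.833² × 4.07 × 0.031 = 5.91 N

D = 5.91 N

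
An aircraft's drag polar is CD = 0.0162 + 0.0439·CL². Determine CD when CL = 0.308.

CD = 0.0204

CD = 0.0162 + 0.0439 × 0.308² = 0.0162 + 0.004165 = 0.0204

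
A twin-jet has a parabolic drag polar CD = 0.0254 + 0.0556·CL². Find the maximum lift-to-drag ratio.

(L/D)max = 13.3

For CD = CD0 + K·CL², (L/D)max occurs at CL* = √(CD0/K) and equals 1/(2√(K·CD0)).
(L/D)max = 1/(2√(0.0556 × 0.0254)) = 1/(2 × 0.03758) = 13.3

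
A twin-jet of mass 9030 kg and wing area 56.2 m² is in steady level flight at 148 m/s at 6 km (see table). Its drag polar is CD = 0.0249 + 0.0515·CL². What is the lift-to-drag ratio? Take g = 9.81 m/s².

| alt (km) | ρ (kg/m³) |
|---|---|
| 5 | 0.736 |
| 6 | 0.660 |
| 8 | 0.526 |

L/D = 7.97

At 6 km, from the table: ρ = 0.660 kg/m³.
Weight W = mg = 9030 × 9.81 = 88584 N; in level flight L = W.
Dynamic pressure q = 0.5 × 0.66 × 148² = 7228 Pa.
CL = W/(q·S) = 88584 / (7228 × 56.2) = 0.2181.
CD = 0.0249 + 0.0515 × 0.2181² = 0.02735.
L/D = CL/CD = 0.2181 / 0.02735 = 7.97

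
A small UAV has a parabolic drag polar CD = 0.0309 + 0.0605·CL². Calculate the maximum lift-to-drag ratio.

(L/D)max = 11.6

For CD = CD0 + K·CL², (L/D)max occurs at CL* = √(CD0/K) and equals 1/(2√(K·CD0)).
(L/D)max = 1/(2√(0.0605 × 0.0309)) = 1/(2 × 0.04324) = 11.6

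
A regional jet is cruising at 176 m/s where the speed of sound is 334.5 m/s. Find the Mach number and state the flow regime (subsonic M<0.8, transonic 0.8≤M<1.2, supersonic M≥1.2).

M = v/a = 176 / 334.5 = 0.526
M = 0.526 → subsonic.

M = 0.526 (subsonic)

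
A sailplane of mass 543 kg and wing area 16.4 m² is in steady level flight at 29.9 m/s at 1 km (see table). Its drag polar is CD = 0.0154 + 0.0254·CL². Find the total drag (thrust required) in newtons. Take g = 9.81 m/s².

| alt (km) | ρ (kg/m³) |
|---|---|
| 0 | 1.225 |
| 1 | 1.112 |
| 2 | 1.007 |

D = 214 N

At 1 km, from the table: ρ = 1.112 kg/m³.
Level flight ⇒ L = W = m·g = 543 × 9.81 = 5326.8 N.
Dynamic pressure q = 0.5 × 1.112 × 29.9² = 497.1 Pa.
Required CL = L/(qS) = 5326.8/(497.1·16.4) = 0.6534.
CD = 0.0154 + 0.0254 × 0.6534² = 0.02625.
D = q·S·CD = 497.1 × 16.4 × 0.02625 = 214 N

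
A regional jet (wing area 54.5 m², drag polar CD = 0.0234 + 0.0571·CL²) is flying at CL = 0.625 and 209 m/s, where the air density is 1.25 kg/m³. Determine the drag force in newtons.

D = 68000 N

CD = 0.0234 + 0.0571 × 0.625² = 0.0457
D = ½ρv²S·CD = ½ × 1.25 × 209² × 54.5 × 0.0457 = 68000 N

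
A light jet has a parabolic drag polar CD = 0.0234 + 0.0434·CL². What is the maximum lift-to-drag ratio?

For CD = CD0 + K·CL², (L/D)max occurs at CL* = √(CD0/K) and equals 1/(2√(K·CD0)).
(L/D)max = 1/(2√(0.0434 × 0.0234)) = 1/(2 × 0.03187) = 15.7

(L/D)max = 15.7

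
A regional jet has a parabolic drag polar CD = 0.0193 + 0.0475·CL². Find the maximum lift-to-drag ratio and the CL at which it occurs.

(L/D)max = 16.5, at CL = 0.637

For CD = CD0 + K·CL², (L/D)max occurs at CL* = √(CD0/K) and equals 1/(2√(K·CD0)).
(L/D)max = 1/(2√(0.0475 × 0.0193)) = 1/(2 × 0.03028) = 16.5
CL* = √(0.0193/0.0475) = 0.637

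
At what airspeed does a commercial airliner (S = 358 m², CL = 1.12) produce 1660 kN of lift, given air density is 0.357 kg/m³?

v = 152 m/s

L = ½ρv²S·CL ⇒ v = √(2L/(ρ·S·CL))
v = √(2 × 1.66×10^6 / (0.357 × 358 × 1.12)) = √23190 = 152 m/s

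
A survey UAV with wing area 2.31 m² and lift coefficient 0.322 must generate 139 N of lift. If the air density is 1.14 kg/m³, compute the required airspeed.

v = 18.1 m/s

L = ½ρv²S·CL ⇒ v = √(2L/(ρ·S·CL))
v = √(2 × 139 / (1.14 × 2.31 × 0.322)) = √327.8 = 18.1 m/s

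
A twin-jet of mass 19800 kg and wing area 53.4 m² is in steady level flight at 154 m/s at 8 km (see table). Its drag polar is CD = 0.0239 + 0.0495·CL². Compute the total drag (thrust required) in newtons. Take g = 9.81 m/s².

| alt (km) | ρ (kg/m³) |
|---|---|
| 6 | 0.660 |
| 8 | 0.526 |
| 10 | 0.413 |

D = 13600 N

At 8 km, from the table: ρ = 0.526 kg/m³.
Weight W = mg = 19800 × 9.81 = 1.9424×10^5 N; in level flight L = W.
Dynamic pressure q = 0.5 × 0.526 × 154² = 6237 Pa.
CL = 2W/(ρv²S) = 2×1.9424×10^5/(0.526×154²×53.4) = 0.5832.
CD = 0.0239 + 0.0495 × 0.5832² = 0.04073.
D = q·S·CD = 6237 × 53.4 × 0.04073 = 13570 N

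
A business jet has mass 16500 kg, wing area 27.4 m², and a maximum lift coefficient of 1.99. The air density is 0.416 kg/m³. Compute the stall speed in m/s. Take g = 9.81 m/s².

Stall occurs when L = W at CL,max. W = mg = 16500 × 9.81 = 1.619×10^5 N.
From L = ½ρV²S·CL,max = W: V_stall = √(2W/(ρSCL,max)) = √(2·1.619×10^5/(0.416·27.4·1.99))
V_stall = √14270 = 119 m/s

V_stall = 119 m/s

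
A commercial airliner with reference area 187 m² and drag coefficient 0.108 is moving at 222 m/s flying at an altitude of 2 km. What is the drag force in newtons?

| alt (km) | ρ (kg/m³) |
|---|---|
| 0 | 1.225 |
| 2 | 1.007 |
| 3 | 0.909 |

D = 5.01×10^5 N

At 2 km, from the table: ρ = 1.007 kg/m³.
D = ½ρv²S·CD = ½ × 1.007 × 222² × 187 × 0.108 = 5.01×10^5 N ≈ 501 kN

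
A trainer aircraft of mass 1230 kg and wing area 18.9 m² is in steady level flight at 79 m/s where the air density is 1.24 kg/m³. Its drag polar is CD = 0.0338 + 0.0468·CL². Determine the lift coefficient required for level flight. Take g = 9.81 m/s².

CL = 0.165

Weight W = mg = 1230 × 9.81 = 12066 N; in level flight L = W.
q = ½ρv² = ½ × 1.24 × 79² = 3869 Pa.
Required CL = L/(qS) = 12066/(3869·18.9) = 0.165.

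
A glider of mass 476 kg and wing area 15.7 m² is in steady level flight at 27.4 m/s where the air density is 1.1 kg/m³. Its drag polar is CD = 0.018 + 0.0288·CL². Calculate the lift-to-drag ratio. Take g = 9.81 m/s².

Level flight ⇒ L = W = m·g = 476 × 9.81 = 4669.6 N.
Dynamic pressure q = 0.5 × 1.1 × 27.4² = 412.9 Pa.
CL = 2W/(ρv²S) = 2×4669.6/(1.1×27.4²×15.7) = 0.7203.
CD = 0.018 + 0.0288 × 0.7203² = 0.03294.
L/D = CL/CD = 0.7203 / 0.03294 = 21.9

L/D = 21.9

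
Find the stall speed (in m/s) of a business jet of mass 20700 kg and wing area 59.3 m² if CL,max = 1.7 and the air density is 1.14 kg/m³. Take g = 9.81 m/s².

At stall, lift equals weight: L = W = m·g = 20700 × 9.81 = 2.031×10^5 N.
V_stall = √(2W/(ρ·S·CL,max)) = √(2 × 2.031×10^5 / (1.14 × 59.3 × 1.7))
V_stall = √3534 = 59.4 m/s

V_stall = 59.4 m/s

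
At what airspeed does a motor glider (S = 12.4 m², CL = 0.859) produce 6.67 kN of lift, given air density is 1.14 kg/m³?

v = 33.1 m/s

L = ½ρv²S·CL ⇒ v = √(2L/(ρ·S·CL))
v = √(2 × 6670 / (1.14 × 12.4 × 0.859)) = √1099 = 33.1 m/s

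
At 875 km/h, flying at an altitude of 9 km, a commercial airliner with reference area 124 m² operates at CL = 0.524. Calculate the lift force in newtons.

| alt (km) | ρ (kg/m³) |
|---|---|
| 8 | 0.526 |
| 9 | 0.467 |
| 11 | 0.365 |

L = 8.96×10^5 N

At 9 km, from the table: ρ = 0.467 kg/m³.
Convert speed: v = 875 km/h ÷ 3.6 = 243.1 m/s.
L = ½ρv²S·CL = ½ × 0.467 × 243.1² × 124 × 0.524 = 8.96×10^5 N ≈ 896 kN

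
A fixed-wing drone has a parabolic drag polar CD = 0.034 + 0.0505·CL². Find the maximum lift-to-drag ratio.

For CD = CD0 + K·CL², (L/D)max occurs at CL* = √(CD0/K) and equals 1/(2√(K·CD0)).
(L/D)max = 1/(2√(0.0505 × 0.034)) = 1/(2 × 0.04144) = 12.1

(L/D)max = 12.1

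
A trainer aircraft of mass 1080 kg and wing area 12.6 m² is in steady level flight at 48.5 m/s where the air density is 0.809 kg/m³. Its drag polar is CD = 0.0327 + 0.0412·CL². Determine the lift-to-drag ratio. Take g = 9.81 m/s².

Weight W = mg = 1080 × 9.81 = 10595 N; in level flight L = W.
Dynamic pressure q = 0.5 × 0.809 × 48.5² = 951.5 Pa.
CL = 2W/(ρv²S) = 2×10595/(0.809×48.5²×12.6) = 0.8837.
CD = 0.0327 + 0.0412 × 0.8837² = 0.06488.
L/D = CL/CD = 0.8837 / 0.06488 = 13.6

L/D = 13.6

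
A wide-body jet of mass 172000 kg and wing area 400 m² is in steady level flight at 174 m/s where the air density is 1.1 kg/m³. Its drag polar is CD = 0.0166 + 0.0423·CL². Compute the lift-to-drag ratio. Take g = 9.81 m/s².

L/D = 13.1

Level flight ⇒ L = W = m·g = 172000 × 9.81 = 1.6873×10^6 N.
Dynamic pressure q = 0.5 × 1.1 × 174² = 16650 Pa.
CL = 2W/(ρv²S) = 2×1.6873×10^6/(1.1×174²×400) = 0.2533.
CD = 0.0166 + 0.0423 × 0.2533² = 0.01931.
L/D = CL/CD = 0.2533 / 0.01931 = 13.1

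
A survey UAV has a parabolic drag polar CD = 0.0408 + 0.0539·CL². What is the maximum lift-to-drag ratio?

(L/D)max = 10.7

For CD = CD0 + K·CL², (L/D)max occurs at CL* = √(CD0/K) and equals 1/(2√(K·CD0)).
(L/D)max = 1/(2√(0.0539 × 0.0408)) = 1/(2 × 0.04689) = 10.7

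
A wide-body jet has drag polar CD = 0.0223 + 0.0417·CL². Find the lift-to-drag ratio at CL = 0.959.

CD = 0.0223 + 0.0417 × 0.959² = 0.06065
L/D = CL/CD = 0.959 / 0.06065 = 15.8

L/D = 15.8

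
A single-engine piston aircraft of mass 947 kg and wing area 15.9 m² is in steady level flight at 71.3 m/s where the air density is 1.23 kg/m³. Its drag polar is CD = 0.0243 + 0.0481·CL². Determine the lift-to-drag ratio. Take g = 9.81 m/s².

Level flight ⇒ L = W = m·g = 947 × 9.81 = 9290.1 N.
Dynamic pressure q = 0.5 × 1.23 × 71.3² = 3126 Pa.
CL = W/(q·S) = 9290.1 / (3126 × 15.9) = 0.1869.
CD = 0.0243 + 0.0481 × 0.1869² = 0.02598.
L/D = CL/CD = 0.1869 / 0.02598 = 7.19

L/D = 7.19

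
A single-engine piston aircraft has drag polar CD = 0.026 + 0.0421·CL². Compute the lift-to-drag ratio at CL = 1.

L/D = 14.7

CD = 0.026 + 0.0421 × 1² = 0.0681
L/D = CL/CD = 1 / 0.0681 = 14.7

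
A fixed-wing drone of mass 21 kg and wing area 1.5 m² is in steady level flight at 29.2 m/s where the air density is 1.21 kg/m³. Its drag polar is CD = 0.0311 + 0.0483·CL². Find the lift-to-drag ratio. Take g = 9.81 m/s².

L/D = 7.71

In steady level flight, lift balances weight: W = mg = 21 × 9.81 = 206.01 N.
q = ½ρv² = ½ × 1.21 × 29.2² = 515.8 Pa.
CL = W/(q·S) = 206.01 / (515.8 × 1.5) = 0.2662.
CD = 0.0311 + 0.0483 × 0.2662² = 0.03452.
L/D = CL/CD = 0.2662 / 0.03452 = 7.71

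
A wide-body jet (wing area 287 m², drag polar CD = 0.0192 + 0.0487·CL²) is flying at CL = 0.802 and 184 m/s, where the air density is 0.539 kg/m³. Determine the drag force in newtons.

D = 1.32×10^5 N

CD = 0.0192 + 0.0487 × 0.802² = 0.05052
D = ½ρv²S·CD = ½ × 0.539 × 184² × 287 × 0.05052 = 1.32×10^5 N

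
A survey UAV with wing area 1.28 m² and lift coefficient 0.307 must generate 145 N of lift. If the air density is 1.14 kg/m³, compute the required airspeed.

v = 25.4 m/s

L = ½ρv²S·CL ⇒ v = √(2L/(ρ·S·CL))
v = √(2 × 145 / (1.14 × 1.28 × 0.307)) = √647.4 = 25.4 m/s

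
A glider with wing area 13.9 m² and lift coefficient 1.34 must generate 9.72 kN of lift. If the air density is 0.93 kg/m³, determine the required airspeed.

L = ½ρv²S·CL ⇒ v = √(2L/(ρ·S·CL))
v = √(2 × 9720 / (0.93 × 13.9 × 1.34)) = √1122 = 33.5 m/s

v = 33.5 m/s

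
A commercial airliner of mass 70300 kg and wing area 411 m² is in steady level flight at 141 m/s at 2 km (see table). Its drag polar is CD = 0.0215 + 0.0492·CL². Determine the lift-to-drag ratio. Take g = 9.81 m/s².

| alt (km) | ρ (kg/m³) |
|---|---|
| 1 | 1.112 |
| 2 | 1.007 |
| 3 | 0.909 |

At 2 km, from the table: ρ = 1.007 kg/m³.
Weight W = mg = 70300 × 9.81 = 6.8964×10^5 N; in level flight L = W.
q = ½ρv² = ½ × 1.007 × 141² = 10010 Pa.
CL = W/(q·S) = 6.8964×10^5 / (10010 × 411) = 0.1676.
CD = 0.0215 + 0.0492 × 0.1676² = 0.02288.
L/D = CL/CD = 0.1676 / 0.02288 = 7.33

L/D = 7.33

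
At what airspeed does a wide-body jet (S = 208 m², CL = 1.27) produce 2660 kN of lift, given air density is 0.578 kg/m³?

v = 187 m/s

L = ½ρv²S·CL ⇒ v = √(2L/(ρ·S·CL))
v = √(2 × 2.66×10^6 / (0.578 × 208 × 1.27)) = √34840 = 187 m/s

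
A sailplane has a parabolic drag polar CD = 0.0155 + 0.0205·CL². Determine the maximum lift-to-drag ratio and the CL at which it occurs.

(L/D)max = 28, at CL = 0.87

For CD = CD0 + K·CL², (L/D)max occurs at CL* = √(CD0/K) and equals 1/(2√(K·CD0)).
(L/D)max = 1/(2√(0.0205 × 0.0155)) = 1/(2 × 0.01783) = 28
CL* = √(0.0155/0.0205) = 0.87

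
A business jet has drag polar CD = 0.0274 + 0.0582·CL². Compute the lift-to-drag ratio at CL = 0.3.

CD = 0.0274 + 0.0582 × 0.3² = 0.03264
L/D = CL/CD = 0.3 / 0.03264 = 9.19

L/D = 9.19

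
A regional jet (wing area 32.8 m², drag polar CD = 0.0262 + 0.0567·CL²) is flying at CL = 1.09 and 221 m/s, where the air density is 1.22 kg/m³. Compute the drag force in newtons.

D = 91400 N

CD = 0.0262 + 0.0567 × 1.09² = 0.09357
D = ½ρv²S·CD = ½ × 1.22 × 221² × 32.8 × 0.09357 = 91400 N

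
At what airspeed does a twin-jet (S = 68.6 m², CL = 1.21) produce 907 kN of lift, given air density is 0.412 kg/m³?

L = ½ρv²S·CL ⇒ v = √(2L/(ρ·S·CL))
v = √(2 × 9.07×10^5 / (0.412 × 68.6 × 1.21)) = √53040 = 230 m/s

v = 230 m/s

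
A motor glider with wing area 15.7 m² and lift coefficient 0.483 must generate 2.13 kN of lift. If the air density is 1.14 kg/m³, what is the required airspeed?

L = ½ρv²S·CL ⇒ v = √(2L/(ρ·S·CL))
v = √(2 × 2130 / (1.14 × 15.7 × 0.483)) = √492.8 = 22.2 m/s

v = 22.2 m/s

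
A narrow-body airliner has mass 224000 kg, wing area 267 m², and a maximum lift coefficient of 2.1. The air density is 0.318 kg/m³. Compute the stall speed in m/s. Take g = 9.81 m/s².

V_stall = 157 m/s

Stall occurs when L = W at CL,max. W = mg = 224000 × 9.81 = 2.197×10^6 N.
From L = ½ρV²S·CL,max = W: V_stall = √(2W/(ρSCL,max)) = √(2·2.197×10^6/(0.318·267·2.1))
V_stall = √24650 = 157 m/s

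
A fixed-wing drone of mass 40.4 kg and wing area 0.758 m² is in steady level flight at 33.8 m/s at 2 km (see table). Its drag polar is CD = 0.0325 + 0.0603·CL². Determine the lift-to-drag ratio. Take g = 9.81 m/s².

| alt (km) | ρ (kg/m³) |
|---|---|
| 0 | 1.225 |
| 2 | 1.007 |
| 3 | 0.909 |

At 2 km, from the table: ρ = 1.007 kg/m³.
Weight W = mg = 40.4 × 9.81 = 396.32 N; in level flight L = W.
q = ½ρv² = ½ × 1.007 × 33.8² = 575.2 Pa.
Required CL = L/(qS) = 396.32/(575.2·0.758) = 0.909.
CD = 0.0325 + 0.0603 × 0.909² = 0.08232.
L/D = CL/CD = 0.909 / 0.08232 = 11

L/D = 11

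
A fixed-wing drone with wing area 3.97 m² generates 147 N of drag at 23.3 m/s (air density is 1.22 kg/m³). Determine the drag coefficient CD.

From D = ½ρv²S·CD, rearranging gives CD = 2D/(ρv²S).
CD = 2 × 147 / (1.22 × 23.3² × 3.97) = 0.112

CD = 0.112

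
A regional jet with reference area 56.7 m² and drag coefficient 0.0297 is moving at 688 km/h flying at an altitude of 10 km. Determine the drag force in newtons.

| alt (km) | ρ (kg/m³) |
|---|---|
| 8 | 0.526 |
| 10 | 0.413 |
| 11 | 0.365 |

D = 12700 N

At 10 km, from the table: ρ = 0.413 kg/m³.
Convert speed: v = 688 km/h ÷ 3.6 = 191.1 m/s.
Dynamic pressure q = ½ρv² = ½ × 0.413 × 191.1² = 7542 Pa.
D = q·S·CD = 7542 × 56.7 × 0.0297 = 12700 N ≈ 12.7 kN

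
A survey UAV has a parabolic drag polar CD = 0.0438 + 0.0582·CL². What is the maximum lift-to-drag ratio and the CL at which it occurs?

(L/D)max = 9.9, at CL = 0.868

For CD = CD0 + K·CL², (L/D)max occurs at CL* = √(CD0/K) and equals 1/(2√(K·CD0)).
(L/D)max = 1/(2√(0.0582 × 0.0438)) = 1/(2 × 0.05049) = 9.9
CL* = √(0.0438/0.0582) = 0.868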